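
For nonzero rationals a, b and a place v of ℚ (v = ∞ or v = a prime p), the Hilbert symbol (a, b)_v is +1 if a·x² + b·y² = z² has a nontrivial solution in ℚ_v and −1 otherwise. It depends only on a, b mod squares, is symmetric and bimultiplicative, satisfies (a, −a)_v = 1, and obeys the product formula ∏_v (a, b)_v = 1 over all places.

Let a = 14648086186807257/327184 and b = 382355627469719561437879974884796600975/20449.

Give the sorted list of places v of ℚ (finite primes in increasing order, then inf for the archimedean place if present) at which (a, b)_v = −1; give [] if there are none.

(a, b) ≡ (1073, 6254591) mod (ℚ^×)²; places V = {2, 3, 5, 7, 11, 13, 17, 19, 29, 31, 37, 41, ∞}.
(a,b)_2: α=-4, β=0; u≡1, v≡7 (mod 8); ε(u)ε(v)=0·1, αω(v)=-4·0, βω(u)=0·0; sum ≡ 0  ⇒  +1.
(a,b)_31: α=2, u≡10; β=5, v≡13 (mod 31); (10|31)=+1, (13|31)=-1; sign (−1)^0·+1^5·-1^2 = +1.
(a,b)_13: α=-2, u≡11; β=-2, v≡11 (mod 13); (11|13)=-1, (11|13)=-1; sign (−1)^0·-1^-2·-1^-2 = +1.
(a,b)_3: α=4, u≡2; β=2, v≡2 (mod 3); (2|3)=-1, (2|3)=-1; sign (−1)^0·-1^2·-1^4 = +1.
(a,b)_19: α=2, u≡9; β=5, v≡13 (mod 19); (9|19)=+1, (13|19)=-1; sign (−1)^0·+1^5·-1^2 = +1.
(a,b)_11: α=-2, u≡7; β=-2, v≡10 (mod 11); (7|11)=-1, (10|11)=-1; sign (−1)^0·-1^-2·-1^-2 = +1.
(a,b)_5: α=0, u≡3; β=2, v≡1 (mod 5); (3|5)=-1, (1|5)=+1; sign (−1)^0·-1^2·+1^0 = +1.
(a,b)_29: α=1, u≡19; β=2, v≡20 (mod 29); (19|29)=-1, (20|29)=+1; sign (−1)^0·-1^2·+1^1 = +1.
(a,b)_∞: sgn(1073)=+, sgn(6254591)=+, so +1.
(a,b)_41: α=2, u≡12; β=5, v≡36 (mod 41); (12|41)=-1, (36|41)=+1; sign (−1)^0·-1^5·+1^2 = -1.
(a,b)_37: α=1, u≡2; β=3, v≡11 (mod 37); (2|37)=-1, (11|37)=+1; sign (−1)^0·-1^3·+1^1 = -1.
(a,b)_17: α=2, u≡16; β=2, v≡13 (mod 17); (16|17)=+1, (13|17)=+1; sign (−1)^0·+1^2·+1^2 = +1.
(a,b)_7: α=0, u≡4; β=5, v≡6 (mod 7); (4|7)=+1, (6|7)=-1; sign (−1)^0·+1^5·-1^0 = +1.
(1073, 6254591 / ℚ) ramifies at {37, 41}: a division algebra.

[37, 41]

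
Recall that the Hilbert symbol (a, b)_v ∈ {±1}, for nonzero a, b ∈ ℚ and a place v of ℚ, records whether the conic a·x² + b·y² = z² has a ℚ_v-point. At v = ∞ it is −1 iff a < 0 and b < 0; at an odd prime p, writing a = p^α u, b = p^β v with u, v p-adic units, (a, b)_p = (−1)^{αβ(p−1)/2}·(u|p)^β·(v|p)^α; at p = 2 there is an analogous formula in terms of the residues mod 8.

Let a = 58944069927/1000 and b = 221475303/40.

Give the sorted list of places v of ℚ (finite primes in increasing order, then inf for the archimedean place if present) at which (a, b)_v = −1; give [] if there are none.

[2, 7, 23, 37]

Mod squares: a ≡ 18870, b ≡ 3038070. Check v ∈ {∞, 2, 3, 5, 7, 17, 23, 37}.
v=37: a=37^1·(≡19), b=37^1·(≡11) mod 37; (19|37)=-1, (11|37)=+1; (−1)^{1·1·18}·(-1)^1·(+1)^1 = -1.
v=2: v_2(a)=-3, v_2(b)=-3; units ≡ 3, 3 (mod 8); ε·ε+αω+βω = 1·1+-3·1+-3·1 ≡ 1  ⇒  (a,b)_2 = -1.
v=∞: 18870 > 0 and 3038070 > 0  ⇒  (a,b)_∞ = +1.
v=7: a=7^0·(≡6), b=7^1·(≡3) mod 7; (6|7)=-1, (3|7)=-1; (−1)^{0·1·3}·(-1)^1·(-1)^0 = -1.
v=17: a=17^1·(≡3), b=17^1·(≡10) mod 17; (3|17)=-1, (10|17)=-1; (−1)^{1·1·8}·(-1)^1·(-1)^1 = +1.
v=3: a=3^11·(≡2), b=3^7·(≡1) mod 3; (2|3)=-1, (1|3)=+1; (−1)^{11·7·1}·(-1)^7·(+1)^11 = +1.
v=23: a=23^2·(≡7), b=23^1·(≡12) mod 23; (7|23)=-1, (12|23)=+1; (−1)^{2·1·11}·(-1)^1·(+1)^2 = -1.
v=5: a=5^-3·(≡4), b=5^-1·(≡1) mod 5; (4|5)=+1, (1|5)=+1; (−1)^{-3·-1·2}·(+1)^-1·(+1)^-3 = +1.
Ram(18870, 3038070) = {2, 7, 23, 37}; no ℚ_2-point on the conic.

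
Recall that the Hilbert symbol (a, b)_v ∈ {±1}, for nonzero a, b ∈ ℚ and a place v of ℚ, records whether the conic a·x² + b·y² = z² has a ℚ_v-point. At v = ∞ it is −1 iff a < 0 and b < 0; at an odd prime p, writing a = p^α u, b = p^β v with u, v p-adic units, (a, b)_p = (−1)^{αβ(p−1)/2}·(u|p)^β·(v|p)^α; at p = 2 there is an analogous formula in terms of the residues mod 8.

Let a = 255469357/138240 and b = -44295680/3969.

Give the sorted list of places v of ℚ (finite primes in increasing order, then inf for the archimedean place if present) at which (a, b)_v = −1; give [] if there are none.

[2, 11]

(a, b) ≡ (195, -1430) mod (ℚ^×)²; places V = {2, 3, 5, 7, 11, 13, 31, ∞}.
(a,b)_31: α=2, u≡18; β=0, v≡3 (mod 31); (18|31)=+1, (3|31)=-1; sign (−1)^0·+1^0·-1^2 = +1.
(a,b)_2: α=-10, β=9; u≡3, v≡5 (mod 8); ε(u)ε(v)=1·0, αω(v)=-10·1, βω(u)=9·1; sum ≡ 1  ⇒  -1.
(a,b)_13: α=3, u≡2; β=1, v≡11 (mod 13); (2|13)=-1, (11|13)=-1; sign (−1)^0·-1^1·-1^3 = +1.
(a,b)_∞: sgn(195)=+, sgn(-1430)=−, so +1.
(a,b)_3: α=-3, u≡2; β=-4, v≡1 (mod 3); (2|3)=-1, (1|3)=+1; sign (−1)^0·-1^-4·+1^-3 = +1.
(a,b)_7: α=0, u≡6; β=-2, v≡3 (mod 7); (6|7)=-1, (3|7)=-1; sign (−1)^0·-1^-2·-1^0 = +1.
(a,b)_5: α=-1, u≡4; β=1, v≡1 (mod 5); (4|5)=+1, (1|5)=+1; sign (−1)^0·+1^1·+1^-1 = +1.
(a,b)_11: α=2, u≡7; β=3, v≡8 (mod 11); (7|11)=-1, (8|11)=-1; sign (−1)^0·-1^3·-1^2 = -1.
|Ram(195, -1430)| = 2, even; anisotropic at {2, 11}.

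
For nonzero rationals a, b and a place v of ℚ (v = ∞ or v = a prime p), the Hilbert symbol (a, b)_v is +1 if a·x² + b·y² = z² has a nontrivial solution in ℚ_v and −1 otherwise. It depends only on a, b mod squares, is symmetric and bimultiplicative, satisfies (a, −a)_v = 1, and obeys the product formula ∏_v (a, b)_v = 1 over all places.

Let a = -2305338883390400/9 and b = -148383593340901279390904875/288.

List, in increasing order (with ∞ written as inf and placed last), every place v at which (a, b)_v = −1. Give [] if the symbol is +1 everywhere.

[11, 17, 19, inf]

Mod squares: a ≡ -81719, b ≡ -41990. Check v ∈ {∞, 2, 3, 5, 7, 11, 13, 17, 19, 23}.
v=∞: -81719 < 0 and -41990 < 0  ⇒  (a,b)_∞ = -1.
v=19: a=19^3·(≡8), b=19^5·(≡10) mod 19; (8|19)=-1, (10|19)=-1; (−1)^{3·5·9}·(-1)^5·(-1)^3 = -1.
v=11: a=11^1·(≡2), b=11^2·(≡7) mod 11; (2|11)=-1, (7|11)=-1; (−1)^{1·2·5}·(-1)^2·(-1)^1 = -1.
v=3: a=3^-2·(≡1), b=3^-2·(≡1) mod 3; (1|3)=+1, (1|3)=+1; (−1)^{-2·-2·1}·(+1)^-2·(+1)^-2 = +1.
v=23: a=23^1·(≡16), b=23^2·(≡12) mod 23; (16|23)=+1, (12|23)=+1; (−1)^{1·2·11}·(+1)^2·(+1)^1 = +1.
v=17: a=17^3·(≡4), b=17^5·(≡14) mod 17; (4|17)=+1, (14|17)=-1; (−1)^{3·5·8}·(+1)^5·(-1)^3 = -1.
v=5: a=5^2·(≡1), b=5^3·(≡2) mod 5; (1|5)=+1, (2|5)=-1; (−1)^{2·3·2}·(+1)^3·(-1)^2 = +1.
v=2: v_2(a)=6, v_2(b)=-5; units ≡ 1, 5 (mod 8); ε·ε+αω+βω = 0·0+6·1+-5·0 ≡ 0  ⇒  (a,b)_2 = +1.
v=13: a=13^2·(≡1), b=13^3·(≡2) mod 13; (1|13)=+1, (2|13)=-1; (−1)^{2·3·6}·(+1)^3·(-1)^2 = +1.
v=7: a=7^0·(≡5), b=7^4·(≡6) mod 7; (5|7)=-1, (6|7)=-1; (−1)^{0·4·3}·(-1)^4·(-1)^0 = +1.
Ram(-81719, -41990) = {11, 17, 19, ∞}; no ℚ_11-point on the conic.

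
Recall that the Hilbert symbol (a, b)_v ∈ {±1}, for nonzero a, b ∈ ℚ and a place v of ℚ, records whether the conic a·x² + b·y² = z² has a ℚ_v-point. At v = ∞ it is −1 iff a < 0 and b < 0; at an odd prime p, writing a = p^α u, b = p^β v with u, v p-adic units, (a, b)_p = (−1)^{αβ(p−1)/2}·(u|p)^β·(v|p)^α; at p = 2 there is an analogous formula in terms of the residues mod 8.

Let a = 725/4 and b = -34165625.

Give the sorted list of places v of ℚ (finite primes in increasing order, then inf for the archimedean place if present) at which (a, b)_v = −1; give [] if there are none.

Mod squares: a ≡ 29, b ≡ -65. Check v ∈ {∞, 2, 5, 13, 29}.
v=29: a=29^1·(≡28), b=29^2·(≡4) mod 29; (28|29)=+1, (4|29)=+1; (−1)^{1·2·14}·(+1)^2·(+1)^1 = +1.
v=13: a=13^0·(≡9), b=13^1·(≡7) mod 13; (9|13)=+1, (7|13)=-1; (−1)^{0·1·6}·(+1)^1·(-1)^0 = +1.
v=2: v_2(a)=-2, v_2(b)=0; units ≡ 5, 7 (mod 8); ε·ε+αω+βω = 0·1+-2·0+0·1 ≡ 0  ⇒  (a,b)_2 = +1.
v=∞: 29 > 0 and -65 < 0  ⇒  (a,b)_∞ = +1.
v=5: a=5^2·(≡1), b=5^5·(≡2) mod 5; (1|5)=+1, (2|5)=-1; (−1)^{2·5·2}·(+1)^5·(-1)^2 = +1.
Ram(a, b) = ∅: the form 29·x² + -65·y² − z² is isotropic over every ℚ_v, so by Hasse–Minkowski it is isotropic over ℚ.

[]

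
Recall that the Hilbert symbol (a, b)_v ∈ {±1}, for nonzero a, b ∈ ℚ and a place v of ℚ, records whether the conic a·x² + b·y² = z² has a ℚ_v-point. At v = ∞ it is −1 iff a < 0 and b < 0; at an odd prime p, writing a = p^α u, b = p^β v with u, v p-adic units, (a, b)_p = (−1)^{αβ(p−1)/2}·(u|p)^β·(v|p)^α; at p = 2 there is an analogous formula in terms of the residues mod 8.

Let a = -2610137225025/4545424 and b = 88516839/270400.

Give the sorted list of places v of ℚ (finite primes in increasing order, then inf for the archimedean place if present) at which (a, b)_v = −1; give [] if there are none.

[2, 23]

Mod squares: a ≡ -43401, b ≡ 111. Check v ∈ {∞, 2, 3, 5, 11, 13, 17, 19, 23, 37, 41, 47}.
v=37: a=37^1·(≡3), b=37^1·(≡28) mod 37; (3|37)=+1, (28|37)=+1; (−1)^{1·1·18}·(+1)^1·(+1)^1 = +1.
v=17: a=17^1·(≡5), b=17^0·(≡1) mod 17; (5|17)=-1, (1|17)=+1; (−1)^{1·0·8}·(-1)^0·(+1)^1 = +1.
v=23: a=23^1·(≡10), b=23^0·(≡10) mod 23; (10|23)=-1, (10|23)=-1; (−1)^{1·0·11}·(-1)^0·(-1)^1 = -1.
v=∞: -43401 < 0 and 111 > 0  ⇒  (a,b)_∞ = +1.
v=47: a=47^2·(≡6), b=47^2·(≡3) mod 47; (6|47)=+1, (3|47)=+1; (−1)^{2·2·23}·(+1)^2·(+1)^2 = +1.
v=5: a=5^2·(≡1), b=5^-2·(≡4) mod 5; (1|5)=+1, (4|5)=+1; (−1)^{2·-2·2}·(+1)^-2·(+1)^2 = +1.
v=2: v_2(a)=-4, v_2(b)=-6; units ≡ 7, 7 (mod 8); ε·ε+αω+βω = 1·1+-4·0+-6·0 ≡ 1  ⇒  (a,b)_2 = -1.
v=3: a=3^3·(≡2), b=3^1·(≡1) mod 3; (2|3)=-1, (1|3)=+1; (−1)^{3·1·1}·(-1)^1·(+1)^3 = +1.
v=19: a=19^0·(≡15), b=19^2·(≡9) mod 19; (15|19)=-1, (9|19)=+1; (−1)^{0·2·9}·(-1)^2·(+1)^0 = +1.
v=13: a=13^-2·(≡5), b=13^-2·(≡8) mod 13; (5|13)=-1, (8|13)=-1; (−1)^{-2·-2·6}·(-1)^-2·(-1)^-2 = +1.
v=11: a=11^2·(≡4), b=11^0·(≡9) mod 11; (4|11)=+1, (9|11)=+1; (−1)^{2·0·5}·(+1)^0·(+1)^2 = +1.
v=41: a=41^-2·(≡4), b=41^0·(≡27) mod 41; (4|41)=+1, (27|41)=-1; (−1)^{-2·0·20}·(+1)^0·(-1)^-2 = +1.
Ram(-43401, 111) = {2, 23}; no ℚ_2-point on the conic.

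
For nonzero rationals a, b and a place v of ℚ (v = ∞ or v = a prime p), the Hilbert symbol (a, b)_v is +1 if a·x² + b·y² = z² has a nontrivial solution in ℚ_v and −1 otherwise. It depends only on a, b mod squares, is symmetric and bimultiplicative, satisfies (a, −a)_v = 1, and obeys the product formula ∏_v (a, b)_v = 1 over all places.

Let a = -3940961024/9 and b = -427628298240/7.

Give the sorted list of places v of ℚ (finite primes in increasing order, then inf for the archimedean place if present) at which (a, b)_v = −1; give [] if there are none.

[2, 7, 13, inf]

(a, b) ≡ (-11, -30030) mod (ℚ^×)²; places V = {2, 3, 5, 7, 11, 13, ∞}.
(a,b)_2: α=8, β=17; u≡5, v≡1 (mod 8); ε(u)ε(v)=0·0, αω(v)=8·0, βω(u)=17·1; sum ≡ 1  ⇒  -1.
(a,b)_3: α=-2, u≡1; β=3, v≡1 (mod 3); (1|3)=+1, (1|3)=+1; sign (−1)^0·+1^3·+1^-2 = +1.
(a,b)_7: α=2, u≡6; β=-1, v≡4 (mod 7); (6|7)=-1, (4|7)=+1; sign (−1)^0·-1^-1·+1^2 = -1.
(a,b)_13: α=4, u≡7; β=3, v≡3 (mod 13); (7|13)=-1, (3|13)=+1; sign (−1)^0·-1^3·+1^4 = -1.
(a,b)_∞: sgn(-11)=−, sgn(-30030)=−, so -1.
(a,b)_11: α=1, u≡10; β=1, v≡9 (mod 11); (10|11)=-1, (9|11)=+1; sign (−1)^1·-1^1·+1^1 = +1.
(a,b)_5: α=0, u≡4; β=1, v≡1 (mod 5); (4|5)=+1, (1|5)=+1; sign (−1)^0·+1^1·+1^0 = +1.
Ram(-11, -30030) = {2, 7, 13, ∞}; no ℚ_2-point on the conic.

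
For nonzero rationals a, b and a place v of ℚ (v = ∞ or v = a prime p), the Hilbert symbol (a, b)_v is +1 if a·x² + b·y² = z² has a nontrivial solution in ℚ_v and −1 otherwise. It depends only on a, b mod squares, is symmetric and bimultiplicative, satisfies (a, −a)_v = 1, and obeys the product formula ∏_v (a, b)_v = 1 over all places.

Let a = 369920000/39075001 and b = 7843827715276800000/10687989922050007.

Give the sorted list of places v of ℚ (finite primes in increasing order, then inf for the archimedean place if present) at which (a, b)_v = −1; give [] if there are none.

[3, 5]

Mod squares: a ≡ 2, b ≡ 1785. Check v ∈ {∞, 2, 3, 5, 7, 13, 17, 19, 31, 47}.
v=3: a=3^0·(≡2), b=3^1·(≡1) mod 3; (2|3)=-1, (1|3)=+1; (−1)^{0·1·1}·(-1)^1·(+1)^0 = -1.
v=17: a=17^2·(≡13), b=17^3·(≡12) mod 17; (13|17)=+1, (12|17)=-1; (−1)^{2·3·8}·(+1)^3·(-1)^2 = +1.
v=2: v_2(a)=11, v_2(b)=20; units ≡ 1, 1 (mod 8); ε·ε+αω+βω = 0·0+11·0+20·0 ≡ 0  ⇒  (a,b)_2 = +1.
v=∞: 2 > 0 and 1785 > 0  ⇒  (a,b)_∞ = +1.
v=47: a=47^-2·(≡34), b=47^-4·(≡26) mod 47; (34|47)=+1, (26|47)=-1; (−1)^{-2·-4·23}·(+1)^-4·(-1)^-2 = +1.
v=5: a=5^4·(≡2), b=5^5·(≡3) mod 5; (2|5)=-1, (3|5)=-1; (−1)^{4·5·2}·(-1)^5·(-1)^4 = -1.
v=31: a=31^0·(≡8), b=31^2·(≡2) mod 31; (8|31)=+1, (2|31)=+1; (−1)^{0·2·15}·(+1)^2·(+1)^0 = +1.
v=19: a=19^-2·(≡3), b=19^-4·(≡3) mod 19; (3|19)=-1, (3|19)=-1; (−1)^{-2·-4·9}·(-1)^-4·(-1)^-2 = +1.
v=7: a=7^-2·(≡1), b=7^-5·(≡3) mod 7; (1|7)=+1, (3|7)=-1; (−1)^{-2·-5·3}·(+1)^-5·(-1)^-2 = +1.
v=13: a=13^0·(≡2), b=13^2·(≡12) mod 13; (2|13)=-1, (12|13)=+1; (−1)^{0·2·6}·(-1)^2·(+1)^0 = +1.
(2, 1785 / ℚ) ramifies at {3, 5}: a division algebra.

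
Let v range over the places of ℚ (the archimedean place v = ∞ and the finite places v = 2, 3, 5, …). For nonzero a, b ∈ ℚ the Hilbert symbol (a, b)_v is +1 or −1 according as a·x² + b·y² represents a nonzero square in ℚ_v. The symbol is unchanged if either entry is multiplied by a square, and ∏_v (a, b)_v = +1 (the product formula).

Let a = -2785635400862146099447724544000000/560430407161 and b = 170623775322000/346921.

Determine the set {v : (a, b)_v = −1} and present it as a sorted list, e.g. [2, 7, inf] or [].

[3, 11, 13, 17]

Mod squares: a ≡ -14586, b ≡ 6545. Check v ∈ {∞, 2, 3, 5, 7, 11, 13, 17, 19, 23, 31, 41}.
v=19: a=19^-2·(≡11), b=19^-2·(≡5) mod 19; (11|19)=+1, (5|19)=+1; (−1)^{-2·-2·9}·(+1)^-2·(+1)^-2 = +1.
v=∞: -14586 < 0 and 6545 > 0  ⇒  (a,b)_∞ = +1.
v=3: a=3^21·(≡1), b=3^6·(≡2) mod 3; (1|3)=+1, (2|3)=-1; (−1)^{21·6·1}·(+1)^6·(-1)^21 = -1.
v=41: a=41^-2·(≡21), b=41^0·(≡38) mod 41; (21|41)=+1, (38|41)=-1; (−1)^{-2·0·20}·(+1)^0·(-1)^-2 = +1.
v=13: a=13^5·(≡10), b=13^2·(≡11) mod 13; (10|13)=+1, (11|13)=-1; (−1)^{5·2·6}·(+1)^2·(-1)^5 = -1.
v=7: a=7^2·(≡1), b=7^1·(≡2) mod 7; (1|7)=+1, (2|7)=+1; (−1)^{2·1·3}·(+1)^1·(+1)^2 = +1.
v=11: a=11^1·(≡4), b=11^1·(≡5) mod 11; (4|11)=+1, (5|11)=+1; (−1)^{1·1·5}·(+1)^1·(+1)^1 = -1.
v=17: a=17^3·(≡15), b=17^1·(≡11) mod 17; (15|17)=+1, (11|17)=-1; (−1)^{3·1·8}·(+1)^1·(-1)^3 = -1.
v=23: a=23^2·(≡10), b=23^2·(≡6) mod 23; (10|23)=-1, (6|23)=+1; (−1)^{2·2·11}·(-1)^2·(+1)^2 = +1.
v=31: a=31^-4·(≡21), b=31^-2·(≡4) mod 31; (21|31)=-1, (4|31)=+1; (−1)^{-4·-2·15}·(-1)^-2·(+1)^-4 = +1.
v=5: a=5^6·(≡4), b=5^3·(≡1) mod 5; (4|5)=+1, (1|5)=+1; (−1)^{6·3·2}·(+1)^3·(+1)^6 = +1.
v=2: v_2(a)=15, v_2(b)=4; units ≡ 3, 1 (mod 8); ε·ε+αω+βω = 1·0+15·0+4·1 ≡ 0  ⇒  (a,b)_2 = +1.
|Ram(-14586, 6545)| = 4, even; anisotropic at {3, 11, 13, 17}.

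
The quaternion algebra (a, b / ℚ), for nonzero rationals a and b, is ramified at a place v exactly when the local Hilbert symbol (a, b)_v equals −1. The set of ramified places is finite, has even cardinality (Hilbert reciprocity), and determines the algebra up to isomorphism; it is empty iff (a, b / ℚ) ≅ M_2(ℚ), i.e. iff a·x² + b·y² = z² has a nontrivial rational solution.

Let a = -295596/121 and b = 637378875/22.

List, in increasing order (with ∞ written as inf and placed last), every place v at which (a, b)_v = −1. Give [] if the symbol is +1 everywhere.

(a, b) ≡ (-8211, 13090) mod (ℚ^×)²; places V = {2, 3, 5, 7, 11, 17, 23, ∞}.
(a,b)_∞: sgn(-8211)=−, sgn(13090)=+, so +1.
(a,b)_5: α=0, u≡4; β=3, v≡3 (mod 5); (4|5)=+1, (3|5)=-1; sign (−1)^0·+1^3·-1^0 = +1.
(a,b)_7: α=1, u≡5; β=1, v≡1 (mod 7); (5|7)=-1, (1|7)=+1; sign (−1)^1·-1^1·+1^1 = +1.
(a,b)_17: α=1, u≡10; β=1, v≡11 (mod 17); (10|17)=-1, (11|17)=-1; sign (−1)^0·-1^1·-1^1 = +1.
(a,b)_3: α=3, u≡2; β=4, v≡1 (mod 3); (2|3)=-1, (1|3)=+1; sign (−1)^0·-1^4·+1^3 = +1.
(a,b)_23: α=1, u≡20; β=2, v≡3 (mod 23); (20|23)=-1, (3|23)=+1; sign (−1)^0·-1^2·+1^1 = +1.
(a,b)_2: α=2, β=-1; u≡5, v≡1 (mod 8); ε(u)ε(v)=0·0, αω(v)=2·0, βω(u)=-1·1; sum ≡ 1  ⇒  -1.
(a,b)_11: α=-2, u≡7; β=-1, v≡6 (mod 11); (7|11)=-1, (6|11)=-1; sign (−1)^0·-1^-1·-1^-2 = -1.
(-8211, 13090 / ℚ) ramifies at {2, 11}: a division algebra.

[2, 11]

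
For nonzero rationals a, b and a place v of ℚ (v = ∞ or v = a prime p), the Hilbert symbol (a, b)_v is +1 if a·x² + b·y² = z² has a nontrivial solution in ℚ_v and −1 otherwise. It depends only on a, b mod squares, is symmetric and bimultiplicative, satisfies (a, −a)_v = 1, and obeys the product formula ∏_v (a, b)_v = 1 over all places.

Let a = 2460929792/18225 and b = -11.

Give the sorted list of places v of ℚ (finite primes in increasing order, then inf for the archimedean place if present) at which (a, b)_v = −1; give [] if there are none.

[11, 29]

Mod squares: a ≡ 33263, b ≡ -11. Check v ∈ {∞, 2, 3, 5, 11, 17, 29, 31, 37}.
v=31: a=31^1·(≡10), b=31^0·(≡20) mod 31; (10|31)=+1, (20|31)=+1; (−1)^{1·0·15}·(+1)^0·(+1)^1 = +1.
v=5: a=5^-2·(≡3), b=5^0·(≡4) mod 5; (3|5)=-1, (4|5)=+1; (−1)^{-2·0·2}·(-1)^0·(+1)^-2 = +1.
v=∞: 33263 > 0 and -11 < 0  ⇒  (a,b)_∞ = +1.
v=37: a=37^1·(≡11), b=37^0·(≡26) mod 37; (11|37)=+1, (26|37)=+1; (−1)^{1·0·18}·(+1)^0·(+1)^1 = +1.
v=11: a=11^0·(≡10), b=11^1·(≡10) mod 11; (10|11)=-1, (10|11)=-1; (−1)^{0·1·5}·(-1)^1·(-1)^0 = -1.
v=17: a=17^2·(≡11), b=17^0·(≡6) mod 17; (11|17)=-1, (6|17)=-1; (−1)^{2·0·8}·(-1)^0·(-1)^2 = +1.
v=3: a=3^-6·(≡2), b=3^0·(≡1) mod 3; (2|3)=-1, (1|3)=+1; (−1)^{-6·0·1}·(-1)^0·(+1)^-6 = +1.
v=29: a=29^1·(≡24), b=29^0·(≡18) mod 29; (24|29)=+1, (18|29)=-1; (−1)^{1·0·14}·(+1)^0·(-1)^1 = -1.
v=2: v_2(a)=8, v_2(b)=0; units ≡ 7, 5 (mod 8); ε·ε+αω+βω = 1·0+8·1+0·0 ≡ 0  ⇒  (a,b)_2 = +1.
|Ram(33263, -11)| = 2, even; anisotropic at {11, 29}.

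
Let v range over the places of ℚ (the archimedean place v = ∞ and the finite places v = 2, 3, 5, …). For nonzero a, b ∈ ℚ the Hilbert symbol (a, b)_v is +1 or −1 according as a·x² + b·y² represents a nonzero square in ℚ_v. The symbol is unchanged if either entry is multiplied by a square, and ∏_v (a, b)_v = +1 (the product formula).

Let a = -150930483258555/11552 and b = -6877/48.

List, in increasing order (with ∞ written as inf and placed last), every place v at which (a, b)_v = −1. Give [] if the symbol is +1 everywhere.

Mod squares: a ≡ -2310, b ≡ -39. Check v ∈ {∞, 2, 3, 5, 7, 11, 13, 19, 23, 31}.
v=7: a=7^1·(≡3), b=7^0·(≡3) mod 7; (3|7)=-1, (3|7)=-1; (−1)^{1·0·3}·(-1)^0·(-1)^1 = -1.
v=31: a=31^2·(≡21), b=31^0·(≡24) mod 31; (21|31)=-1, (24|31)=-1; (−1)^{2·0·15}·(-1)^0·(-1)^2 = +1.
v=23: a=23^2·(≡8), b=23^2·(≡5) mod 23; (8|23)=+1, (5|23)=-1; (−1)^{2·2·11}·(+1)^2·(-1)^2 = +1.
v=5: a=5^1·(≡2), b=5^0·(≡1) mod 5; (2|5)=-1, (1|5)=+1; (−1)^{1·0·2}·(-1)^0·(+1)^1 = +1.
v=∞: -2310 < 0 and -39 < 0  ⇒  (a,b)_∞ = -1.
v=3: a=3^3·(≡1), b=3^-1·(≡2) mod 3; (1|3)=+1, (2|3)=-1; (−1)^{3·-1·1}·(+1)^-1·(-1)^3 = +1.
v=13: a=13^4·(≡9), b=13^1·(≡12) mod 13; (9|13)=+1, (12|13)=+1; (−1)^{4·1·6}·(+1)^1·(+1)^4 = +1.
v=2: v_2(a)=-5, v_2(b)=-4; units ≡ 5, 1 (mod 8); ε·ε+αω+βω = 0·0+-5·0+-4·1 ≡ 0  ⇒  (a,b)_2 = +1.
v=19: a=19^-2·(≡13), b=19^0·(≡2) mod 19; (13|19)=-1, (2|19)=-1; (−1)^{-2·0·9}·(-1)^0·(-1)^-2 = +1.
v=11: a=11^1·(≡10), b=11^0·(≡5) mod 11; (10|11)=-1, (5|11)=+1; (−1)^{1·0·5}·(-1)^0·(+1)^1 = +1.
(-2310, -39 / ℚ) ramifies at {7, ∞}: a division algebra.

[7, inf]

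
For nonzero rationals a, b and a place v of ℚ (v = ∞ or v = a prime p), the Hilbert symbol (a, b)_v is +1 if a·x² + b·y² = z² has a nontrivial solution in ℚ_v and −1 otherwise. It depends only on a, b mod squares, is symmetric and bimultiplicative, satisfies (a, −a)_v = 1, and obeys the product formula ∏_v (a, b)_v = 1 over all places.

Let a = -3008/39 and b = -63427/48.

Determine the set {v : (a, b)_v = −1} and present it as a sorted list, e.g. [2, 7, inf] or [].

[2, 13, 17, 41, 47, inf]

(a, b) ≡ (-1833, -190281) mod (ℚ^×)²; places V = {2, 3, 7, 13, 17, 41, 47, ∞}.
(a,b)_47: α=1, u≡8; β=0, v≡23 (mod 47); (8|47)=+1, (23|47)=-1; sign (−1)^0·+1^0·-1^1 = -1.
(a,b)_2: α=6, β=-4; u≡7, v≡7 (mod 8); ε(u)ε(v)=1·1, αω(v)=6·0, βω(u)=-4·0; sum ≡ 1  ⇒  -1.
(a,b)_17: α=0, u≡7; β=1, v≡14 (mod 17); (7|17)=-1, (14|17)=-1; sign (−1)^0·-1^1·-1^0 = -1.
(a,b)_13: α=-1, u≡7; β=1, v≡1 (mod 13); (7|13)=-1, (1|13)=+1; sign (−1)^0·-1^1·+1^-1 = -1.
(a,b)_∞: sgn(-1833)=−, sgn(-190281)=−, so -1.
(a,b)_41: α=0, u≡28; β=1, v≡25 (mod 41); (28|41)=-1, (25|41)=+1; sign (−1)^0·-1^1·+1^0 = -1.
(a,b)_7: α=0, u≡4; β=1, v≡3 (mod 7); (4|7)=+1, (3|7)=-1; sign (−1)^0·+1^1·-1^0 = +1.
(a,b)_3: α=-1, u≡1; β=-1, v≡2 (mod 3); (1|3)=+1, (2|3)=-1; sign (−1)^1·+1^-1·-1^-1 = +1.
Ram(-1833, -190281) = {2, 13, 17, 41, 47, ∞}; no ℚ_2-point on the conic.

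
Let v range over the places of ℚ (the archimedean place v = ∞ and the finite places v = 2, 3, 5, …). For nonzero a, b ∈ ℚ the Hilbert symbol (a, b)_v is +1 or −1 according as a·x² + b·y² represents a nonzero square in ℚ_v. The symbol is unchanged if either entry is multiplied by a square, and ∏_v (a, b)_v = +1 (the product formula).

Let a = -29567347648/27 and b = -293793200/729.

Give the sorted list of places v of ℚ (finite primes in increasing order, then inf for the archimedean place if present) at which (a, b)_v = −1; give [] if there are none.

Mod squares: a ≡ -1385969421, b ≡ -734483. Check v ∈ {∞, 2, 3, 5, 17, 19, 29, 31, 37, 43}.
v=43: a=43^1·(≡5), b=43^1·(≡22) mod 43; (5|43)=-1, (22|43)=-1; (−1)^{1·1·21}·(-1)^1·(-1)^1 = -1.
v=31: a=31^1·(≡25), b=31^1·(≡23) mod 31; (25|31)=+1, (23|31)=-1; (−1)^{1·1·15}·(+1)^1·(-1)^1 = +1.
v=19: a=19^1·(≡14), b=19^1·(≡12) mod 19; (14|19)=-1, (12|19)=-1; (−1)^{1·1·9}·(-1)^1·(-1)^1 = -1.
v=5: a=5^0·(≡1), b=5^2·(≡3) mod 5; (1|5)=+1, (3|5)=-1; (−1)^{0·2·2}·(+1)^2·(-1)^0 = +1.
v=3: a=3^-3·(≡2), b=3^-6·(≡1) mod 3; (2|3)=-1, (1|3)=+1; (−1)^{-3·-6·1}·(-1)^-6·(+1)^-3 = +1.
v=∞: -1385969421 < 0 and -734483 < 0  ⇒  (a,b)_∞ = -1.
v=29: a=29^1·(≡20), b=29^1·(≡15) mod 29; (20|29)=+1, (15|29)=-1; (−1)^{1·1·14}·(+1)^1·(-1)^1 = -1.
v=17: a=17^1·(≡1), b=17^0·(≡8) mod 17; (1|17)=+1, (8|17)=+1; (−1)^{1·0·8}·(+1)^0·(+1)^1 = +1.
v=2: v_2(a)=6, v_2(b)=4; units ≡ 3, 5 (mod 8); ε·ε+αω+βω = 1·0+6·1+4·1 ≡ 0  ⇒  (a,b)_2 = +1.
v=37: a=37^1·(≡31), b=37^0·(≡16) mod 37; (31|37)=-1, (16|37)=+1; (−1)^{1·0·18}·(-1)^0·(+1)^1 = +1.
(-1385969421, -734483 / ℚ) ramifies at {19, 29, 43, ∞}: a division algebra.

[19, 29, 43, inf]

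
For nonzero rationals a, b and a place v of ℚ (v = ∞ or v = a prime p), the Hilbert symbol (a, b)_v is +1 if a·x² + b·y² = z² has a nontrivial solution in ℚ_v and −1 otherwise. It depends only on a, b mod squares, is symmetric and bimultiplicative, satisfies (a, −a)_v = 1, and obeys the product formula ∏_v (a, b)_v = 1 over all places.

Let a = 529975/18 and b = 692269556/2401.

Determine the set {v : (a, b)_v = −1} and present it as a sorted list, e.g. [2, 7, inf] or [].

(a, b) ≡ (42398, 1430309) mod (ℚ^×)²; places V = {2, 3, 5, 7, 11, 17, 29, 31, 37, 43, ∞}.
(a,b)_43: α=1, u≡23; β=1, v≡36 (mod 43); (23|43)=+1, (36|43)=+1; sign (−1)^1·+1^1·+1^1 = -1.
(a,b)_31: α=0, u≡12; β=1, v≡26 (mod 31); (12|31)=-1, (26|31)=-1; sign (−1)^0·-1^1·-1^0 = -1.
(a,b)_37: α=0, u≡26; β=1, v≡6 (mod 37); (26|37)=+1, (6|37)=-1; sign (−1)^0·+1^1·-1^0 = +1.
(a,b)_5: α=2, u≡3; β=0, v≡1 (mod 5); (3|5)=-1, (1|5)=+1; sign (−1)^0·-1^0·+1^2 = +1.
(a,b)_∞: sgn(42398)=+, sgn(1430309)=+, so +1.
(a,b)_3: α=-2, u≡2; β=0, v≡2 (mod 3); (2|3)=-1, (2|3)=-1; sign (−1)^0·-1^0·-1^-2 = +1.
(a,b)_11: α=0, u≡4; β=2, v≡5 (mod 11); (4|11)=+1, (5|11)=+1; sign (−1)^0·+1^2·+1^0 = +1.
(a,b)_29: α=1, u≡18; β=1, v≡17 (mod 29); (18|29)=-1, (17|29)=-1; sign (−1)^0·-1^1·-1^1 = +1.
(a,b)_7: α=0, u≡3; β=-4, v≡6 (mod 7); (3|7)=-1, (6|7)=-1; sign (−1)^0·-1^-4·-1^0 = +1.
(a,b)_17: α=1, u≡14; β=0, v≡11 (mod 17); (14|17)=-1, (11|17)=-1; sign (−1)^0·-1^0·-1^1 = -1.
(a,b)_2: α=-1, β=2; u≡7, v≡5 (mod 8); ε(u)ε(v)=1·0, αω(v)=-1·1, βω(u)=2·0; sum ≡ 1  ⇒  -1.
Ram(42398, 1430309) = {2, 17, 31, 43}; no ℚ_2-point on the conic.

[2, 17, 31, 43]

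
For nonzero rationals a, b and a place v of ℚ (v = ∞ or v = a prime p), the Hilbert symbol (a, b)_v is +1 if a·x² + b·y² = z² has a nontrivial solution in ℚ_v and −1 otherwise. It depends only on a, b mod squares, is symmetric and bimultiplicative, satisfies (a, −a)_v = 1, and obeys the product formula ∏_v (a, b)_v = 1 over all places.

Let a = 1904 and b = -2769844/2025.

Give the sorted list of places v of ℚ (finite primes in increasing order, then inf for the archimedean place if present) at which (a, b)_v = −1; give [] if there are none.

[2, 17]

Mod squares: a ≡ 119, b ≡ -1309. Check v ∈ {∞, 2, 3, 5, 7, 11, 17, 23}.
v=3: a=3^0·(≡2), b=3^-4·(≡2) mod 3; (2|3)=-1, (2|3)=-1; (−1)^{0·-4·1}·(-1)^-4·(-1)^0 = +1.
v=7: a=7^1·(≡6), b=7^1·(≡2) mod 7; (6|7)=-1, (2|7)=+1; (−1)^{1·1·3}·(-1)^1·(+1)^1 = +1.
v=5: a=5^0·(≡4), b=5^-2·(≡1) mod 5; (4|5)=+1, (1|5)=+1; (−1)^{0·-2·2}·(+1)^-2·(+1)^0 = +1.
v=17: a=17^1·(≡10), b=17^1·(≡15) mod 17; (10|17)=-1, (15|17)=+1; (−1)^{1·1·8}·(-1)^1·(+1)^1 = -1.
v=2: v_2(a)=4, v_2(b)=2; units ≡ 7, 3 (mod 8); ε·ε+αω+βω = 1·1+4·1+2·0 ≡ 1  ⇒  (a,b)_2 = -1.
v=23: a=23^0·(≡18), b=23^2·(≡8) mod 23; (18|23)=+1, (8|23)=+1; (−1)^{0·2·11}·(+1)^2·(+1)^0 = +1.
v=11: a=11^0·(≡1), b=11^1·(≡8) mod 11; (1|11)=+1, (8|11)=-1; (−1)^{0·1·5}·(+1)^1·(-1)^0 = +1.
v=∞: 119 > 0 and -1309 < 0  ⇒  (a,b)_∞ = +1.
(119, -1309 / ℚ) ramifies at {2, 17}: a division algebra.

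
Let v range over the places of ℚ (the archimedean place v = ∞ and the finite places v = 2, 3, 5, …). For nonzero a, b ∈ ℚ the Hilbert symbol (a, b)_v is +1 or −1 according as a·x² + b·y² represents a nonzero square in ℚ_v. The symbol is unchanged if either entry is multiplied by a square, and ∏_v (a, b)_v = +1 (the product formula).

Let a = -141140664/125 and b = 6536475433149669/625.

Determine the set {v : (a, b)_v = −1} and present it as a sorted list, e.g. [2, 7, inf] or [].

[2, 3, 7, 19]

Mod squares: a ≡ -67830, b ≡ 21. Check v ∈ {∞, 2, 3, 5, 7, 17, 19}.
v=19: a=19^1·(≡8), b=19^2·(≡12) mod 19; (8|19)=-1, (12|19)=-1; (−1)^{1·2·9}·(-1)^2·(-1)^1 = -1.
v=17: a=17^3·(≡6), b=17^6·(≡1) mod 17; (6|17)=-1, (1|17)=+1; (−1)^{3·6·8}·(-1)^6·(+1)^3 = +1.
v=3: a=3^3·(≡1), b=3^7·(≡1) mod 3; (1|3)=+1, (1|3)=+1; (−1)^{3·7·1}·(+1)^7·(+1)^3 = -1.
v=7: a=7^1·(≡5), b=7^3·(≡6) mod 7; (5|7)=-1, (6|7)=-1; (−1)^{1·3·3}·(-1)^3·(-1)^1 = -1.
v=2: v_2(a)=3, v_2(b)=0; units ≡ 5, 5 (mod 8); ε·ε+αω+βω = 0·0+3·1+0·1 ≡ 1  ⇒  (a,b)_2 = -1.
v=∞: -67830 < 0 and 21 > 0  ⇒  (a,b)_∞ = +1.
v=5: a=5^-3·(≡1), b=5^-4·(≡4) mod 5; (1|5)=+1, (4|5)=+1; (−1)^{-3·-4·2}·(+1)^-4·(+1)^-3 = +1.
|Ram(-67830, 21)| = 4, even; anisotropic at {2, 3, 7, 19}.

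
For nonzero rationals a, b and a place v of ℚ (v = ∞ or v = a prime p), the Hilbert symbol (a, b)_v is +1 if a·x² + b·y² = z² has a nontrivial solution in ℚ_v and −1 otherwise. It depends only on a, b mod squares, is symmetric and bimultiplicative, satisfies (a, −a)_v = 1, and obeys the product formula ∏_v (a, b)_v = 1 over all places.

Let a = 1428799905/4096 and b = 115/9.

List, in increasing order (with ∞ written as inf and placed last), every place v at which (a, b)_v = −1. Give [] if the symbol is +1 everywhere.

(a, b) ≡ (3705, 115) mod (ℚ^×)²; places V = {2, 3, 5, 13, 19, 23, ∞}.
(a,b)_3: α=7, u≡2; β=-2, v≡1 (mod 3); (2|3)=-1, (1|3)=+1; sign (−1)^0·-1^-2·+1^7 = +1.
(a,b)_13: α=1, u≡4; β=0, v≡7 (mod 13); (4|13)=+1, (7|13)=-1; sign (−1)^0·+1^0·-1^1 = -1.
(a,b)_∞: sgn(3705)=+, sgn(115)=+, so +1.
(a,b)_23: α=2, u≡16; β=1, v≡21 (mod 23); (16|23)=+1, (21|23)=-1; sign (−1)^0·+1^1·-1^2 = +1.
(a,b)_19: α=1, u≡6; β=0, v≡17 (mod 19); (6|19)=+1, (17|19)=+1; sign (−1)^0·+1^0·+1^1 = +1.
(a,b)_2: α=-12, β=0; u≡1, v≡3 (mod 8); ε(u)ε(v)=0·1, αω(v)=-12·1, βω(u)=0·0; sum ≡ 0  ⇒  +1.
(a,b)_5: α=1, u≡1; β=1, v≡2 (mod 5); (1|5)=+1, (2|5)=-1; sign (−1)^0·+1^1·-1^1 = -1.
Ram(3705, 115) = {5, 13}; no ℚ_5-point on the conic.

[5, 13]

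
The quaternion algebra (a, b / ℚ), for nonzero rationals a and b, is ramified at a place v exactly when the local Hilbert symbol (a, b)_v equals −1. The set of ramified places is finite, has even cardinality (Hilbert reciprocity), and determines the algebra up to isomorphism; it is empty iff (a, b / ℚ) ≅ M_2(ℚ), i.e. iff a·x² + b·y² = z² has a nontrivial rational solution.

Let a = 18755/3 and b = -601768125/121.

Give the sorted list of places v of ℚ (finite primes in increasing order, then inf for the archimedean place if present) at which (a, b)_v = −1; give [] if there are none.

Mod squares: a ≡ 465, b ≡ -106981. Check v ∈ {∞, 2, 3, 5, 7, 11, 17, 29, 31}.
v=17: a=17^0·(≡7), b=17^1·(≡3) mod 17; (7|17)=-1, (3|17)=-1; (−1)^{0·1·8}·(-1)^1·(-1)^0 = -1.
v=31: a=31^1·(≡26), b=31^1·(≡26) mod 31; (26|31)=-1, (26|31)=-1; (−1)^{1·1·15}·(-1)^1·(-1)^1 = -1.
v=3: a=3^-1·(≡2), b=3^2·(≡2) mod 3; (2|3)=-1, (2|3)=-1; (−1)^{-1·2·1}·(-1)^2·(-1)^-1 = -1.
v=∞: 465 > 0 and -106981 < 0  ⇒  (a,b)_∞ = +1.
v=29: a=29^0·(≡7), b=29^1·(≡7) mod 29; (7|29)=+1, (7|29)=+1; (−1)^{0·1·14}·(+1)^1·(+1)^0 = +1.
v=5: a=5^1·(≡2), b=5^4·(≡1) mod 5; (2|5)=-1, (1|5)=+1; (−1)^{1·4·2}·(-1)^4·(+1)^1 = +1.
v=11: a=11^2·(≡4), b=11^-2·(≡9) mod 11; (4|11)=+1, (9|11)=+1; (−1)^{2·-2·5}·(+1)^-2·(+1)^2 = +1.
v=2: v_2(a)=0, v_2(b)=0; units ≡ 1, 3 (mod 8); ε·ε+αω+βω = 0·1+0·1+0·0 ≡ 0  ⇒  (a,b)_2 = +1.
v=7: a=7^0·(≡3), b=7^1·(≡3) mod 7; (3|7)=-1, (3|7)=-1; (−1)^{0·1·3}·(-1)^1·(-1)^0 = -1.
(465, -106981 / ℚ) ramifies at {3, 7, 17, 31}: a division algebra.

[3, 7, 17, 31]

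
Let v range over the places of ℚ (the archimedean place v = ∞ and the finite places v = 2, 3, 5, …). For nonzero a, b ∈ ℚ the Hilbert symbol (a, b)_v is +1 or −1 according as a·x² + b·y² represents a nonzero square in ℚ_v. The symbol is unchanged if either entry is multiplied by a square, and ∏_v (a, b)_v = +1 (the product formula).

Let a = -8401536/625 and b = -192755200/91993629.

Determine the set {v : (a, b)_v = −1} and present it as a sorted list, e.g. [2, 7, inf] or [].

[2, 13, 17, inf]

(a, b) ≡ (-14586, -462) mod (ℚ^×)²; places V = {2, 3, 5, 7, 11, 13, 17, 23, 37, ∞}.
(a,b)_7: α=0, u≡2; β=-3, v≡4 (mod 7); (2|7)=+1, (4|7)=+1; sign (−1)^0·+1^-3·+1^0 = +1.
(a,b)_5: α=-4, u≡4; β=2, v≡3 (mod 5); (4|5)=+1, (3|5)=-1; sign (−1)^0·+1^2·-1^-4 = +1.
(a,b)_17: α=1, u≡13; β=0, v≡3 (mod 17); (13|17)=+1, (3|17)=-1; sign (−1)^0·+1^0·-1^1 = -1.
(a,b)_37: α=0, u≡5; β=2, v≡2 (mod 37); (5|37)=-1, (2|37)=-1; sign (−1)^0·-1^2·-1^0 = +1.
(a,b)_∞: sgn(-14586)=−, sgn(-462)=−, so -1.
(a,b)_11: α=1, u≡1; β=1, v≡10 (mod 11); (1|11)=+1, (10|11)=-1; sign (−1)^1·+1^1·-1^1 = +1.
(a,b)_13: α=1, u≡10; β=-2, v≡5 (mod 13); (10|13)=+1, (5|13)=-1; sign (−1)^0·+1^-2·-1^1 = -1.
(a,b)_23: α=0, u≡22; β=-2, v≡10 (mod 23); (22|23)=-1, (10|23)=-1; sign (−1)^0·-1^-2·-1^0 = +1.
(a,b)_2: α=7, β=9; u≡3, v≡1 (mod 8); ε(u)ε(v)=1·0, αω(v)=7·0, βω(u)=9·1; sum ≡ 1  ⇒  -1.
(a,b)_3: α=3, u≡1; β=-1, v≡2 (mod 3); (1|3)=+1, (2|3)=-1; sign (−1)^1·+1^-1·-1^3 = +1.
|Ram(-14586, -462)| = 4, even; anisotropic at {2, 13, 17, ∞}.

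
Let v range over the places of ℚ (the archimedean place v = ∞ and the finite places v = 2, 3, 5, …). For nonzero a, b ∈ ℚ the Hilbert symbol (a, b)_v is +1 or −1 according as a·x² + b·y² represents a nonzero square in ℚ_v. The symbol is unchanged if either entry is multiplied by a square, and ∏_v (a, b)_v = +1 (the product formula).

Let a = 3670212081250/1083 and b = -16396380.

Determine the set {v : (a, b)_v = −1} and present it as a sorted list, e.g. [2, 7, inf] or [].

(a, b) ≡ (390, -55) mod (ℚ^×)²; places V = {2, 3, 5, 7, 11, 13, 19, 47, ∞}.
(a,b)_2: α=1, β=2; u≡3, v≡1 (mod 8); ε(u)ε(v)=1·0, αω(v)=1·0, βω(u)=2·1; sum ≡ 0  ⇒  +1.
(a,b)_13: α=3, u≡3; β=2, v≡12 (mod 13); (3|13)=+1, (12|13)=+1; sign (−1)^0·+1^2·+1^3 = +1.
(a,b)_11: α=2, u≡9; β=1, v≡8 (mod 11); (9|11)=+1, (8|11)=-1; sign (−1)^0·+1^1·-1^2 = +1.
(a,b)_5: α=5, u≡2; β=1, v≡4 (mod 5); (2|5)=-1, (4|5)=+1; sign (−1)^0·-1^1·+1^5 = -1.
(a,b)_7: α=0, u≡3; β=2, v≡1 (mod 7); (3|7)=-1, (1|7)=+1; sign (−1)^0·-1^2·+1^0 = +1.
(a,b)_∞: sgn(390)=+, sgn(-55)=−, so +1.
(a,b)_3: α=-1, u≡1; β=2, v≡2 (mod 3); (1|3)=+1, (2|3)=-1; sign (−1)^0·+1^2·-1^-1 = -1.
(a,b)_47: α=2, u≡21; β=0, v≡40 (mod 47); (21|47)=+1, (40|47)=-1; sign (−1)^0·+1^0·-1^2 = +1.
(a,b)_19: α=-2, u≡12; β=0, v≡12 (mod 19); (12|19)=-1, (12|19)=-1; sign (−1)^0·-1^0·-1^-2 = +1.
(390, -55 / ℚ) ramifies at {3, 5}: a division algebra.

[3, 5]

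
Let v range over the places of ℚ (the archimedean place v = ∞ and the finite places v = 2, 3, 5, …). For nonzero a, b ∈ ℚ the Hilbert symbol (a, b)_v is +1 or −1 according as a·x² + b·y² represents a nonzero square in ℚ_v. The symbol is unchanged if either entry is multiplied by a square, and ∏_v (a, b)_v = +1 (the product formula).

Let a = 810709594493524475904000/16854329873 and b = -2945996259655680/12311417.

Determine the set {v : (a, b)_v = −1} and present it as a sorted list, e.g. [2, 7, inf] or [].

Mod squares: a ≡ 255, b ≡ -1785. Check v ∈ {∞, 2, 3, 5, 7, 11, 17, 19, 23, 37}.
v=19: a=19^4·(≡15), b=19^2·(≡4) mod 19; (15|19)=-1, (4|19)=+1; (−1)^{4·2·9}·(-1)^2·(+1)^4 = +1.
v=7: a=7^2·(≡5), b=7^1·(≡2) mod 7; (5|7)=-1, (2|7)=+1; (−1)^{2·1·3}·(-1)^1·(+1)^2 = -1.
v=3: a=3^7·(≡1), b=3^5·(≡2) mod 3; (1|3)=+1, (2|3)=-1; (−1)^{7·5·1}·(+1)^5·(-1)^7 = +1.
v=11: a=11^6·(≡10), b=11^4·(≡10) mod 11; (10|11)=-1, (10|11)=-1; (−1)^{6·4·5}·(-1)^4·(-1)^6 = +1.
v=5: a=5^3·(≡4), b=5^1·(≡2) mod 5; (4|5)=+1, (2|5)=-1; (−1)^{3·1·2}·(+1)^1·(-1)^3 = -1.
v=17: a=17^-1·(≡16), b=17^-1·(≡5) mod 17; (16|17)=+1, (5|17)=-1; (−1)^{-1·-1·8}·(+1)^-1·(-1)^-1 = -1.
v=∞: 255 > 0 and -1785 < 0  ⇒  (a,b)_∞ = +1.
v=37: a=37^-4·(≡16), b=37^-2·(≡26) mod 37; (16|37)=+1, (26|37)=+1; (−1)^{-4·-2·18}·(+1)^-2·(+1)^-4 = +1.
v=23: a=23^-2·(≡13), b=23^-2·(≡8) mod 23; (13|23)=+1, (8|23)=+1; (−1)^{-2·-2·11}·(+1)^-2·(+1)^-2 = +1.
v=2: v_2(a)=18, v_2(b)=16; units ≡ 7, 7 (mod 8); ε·ε+αω+βω = 1·1+18·0+16·0 ≡ 1  ⇒  (a,b)_2 = -1.
|Ram(255, -1785)| = 4, even; anisotropic at {2, 5, 7, 17}.

[2, 5, 7, 17]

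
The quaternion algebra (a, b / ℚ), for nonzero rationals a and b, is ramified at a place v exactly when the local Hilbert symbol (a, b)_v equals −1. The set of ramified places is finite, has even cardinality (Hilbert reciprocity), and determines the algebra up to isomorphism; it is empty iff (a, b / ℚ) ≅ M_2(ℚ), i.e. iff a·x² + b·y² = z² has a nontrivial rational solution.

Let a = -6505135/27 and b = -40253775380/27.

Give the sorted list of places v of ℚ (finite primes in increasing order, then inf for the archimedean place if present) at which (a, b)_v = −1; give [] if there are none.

Mod squares: a ≡ -23205, b ≡ -15. Check v ∈ {∞, 2, 3, 5, 7, 13, 17, 29}.
v=7: a=7^1·(≡6), b=7^2·(≡5) mod 7; (6|7)=-1, (5|7)=-1; (−1)^{1·2·3}·(-1)^2·(-1)^1 = -1.
v=3: a=3^-3·(≡2), b=3^-3·(≡1) mod 3; (2|3)=-1, (1|3)=+1; (−1)^{-3·-3·1}·(-1)^-3·(+1)^-3 = +1.
v=∞: -23205 < 0 and -15 < 0  ⇒  (a,b)_∞ = -1.
v=13: a=13^1·(≡1), b=13^2·(≡8) mod 13; (1|13)=+1, (8|13)=-1; (−1)^{1·2·6}·(+1)^2·(-1)^1 = -1.
v=2: v_2(a)=0, v_2(b)=2; units ≡ 3, 1 (mod 8); ε·ε+αω+βω = 1·0+0·0+2·1 ≡ 0  ⇒  (a,b)_2 = +1.
v=5: a=5^1·(≡4), b=5^1·(≡2) mod 5; (4|5)=+1, (2|5)=-1; (−1)^{1·1·2}·(+1)^1·(-1)^1 = -1.
v=29: a=29^2·(≡25), b=29^2·(≡14) mod 29; (25|29)=+1, (14|29)=-1; (−1)^{2·2·14}·(+1)^2·(-1)^2 = +1.
v=17: a=17^1·(≡10), b=17^2·(≡2) mod 17; (10|17)=-1, (2|17)=+1; (−1)^{1·2·8}·(-1)^2·(+1)^1 = +1.
|Ram(-23205, -15)| = 4, even; anisotropic at {5, 7, 13, ∞}.

[5, 7, 13, inf]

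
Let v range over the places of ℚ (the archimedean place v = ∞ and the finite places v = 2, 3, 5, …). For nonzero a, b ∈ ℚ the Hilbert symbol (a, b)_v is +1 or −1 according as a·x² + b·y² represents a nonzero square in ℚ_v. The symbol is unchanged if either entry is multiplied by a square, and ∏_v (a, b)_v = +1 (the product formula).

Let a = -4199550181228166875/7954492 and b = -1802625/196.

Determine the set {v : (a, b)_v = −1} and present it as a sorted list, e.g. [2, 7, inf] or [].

[2, 3, 19, inf]

(a, b) ≡ (-1309, -72105) mod (ℚ^×)²; places V = {2, 3, 5, 7, 11, 13, 17, 19, 23, 29, 41, 43, ∞}.
(a,b)_17: α=1, u≡13; β=0, v≡8 (mod 17); (13|17)=+1, (8|17)=+1; sign (−1)^0·+1^0·+1^1 = +1.
(a,b)_29: α=2, u≡5; β=0, v≡2 (mod 29); (5|29)=+1, (2|29)=-1; sign (−1)^0·+1^0·-1^2 = +1.
(a,b)_11: α=3, u≡8; β=1, v≡4 (mod 11); (8|11)=-1, (4|11)=+1; sign (−1)^1·-1^1·+1^3 = +1.
(a,b)_7: α=-1, u≡4; β=-2, v≡2 (mod 7); (4|7)=+1, (2|7)=+1; sign (−1)^0·+1^-2·+1^-1 = +1.
(a,b)_2: α=-2, β=-2; u≡3, v≡7 (mod 8); ε(u)ε(v)=1·1, αω(v)=-2·0, βω(u)=-2·1; sum ≡ 1  ⇒  -1.
(a,b)_41: α=-2, u≡17; β=0, v≡34 (mod 41); (17|41)=-1, (34|41)=-1; sign (−1)^0·-1^0·-1^-2 = +1.
(a,b)_5: α=4, u≡4; β=3, v≡4 (mod 5); (4|5)=+1, (4|5)=+1; sign (−1)^0·+1^3·+1^4 = +1.
(a,b)_13: α=-2, u≡9; β=0, v≡7 (mod 13); (9|13)=+1, (7|13)=-1; sign (−1)^0·+1^0·-1^-2 = +1.
(a,b)_19: α=2, u≡2; β=1, v≡5 (mod 19); (2|19)=-1, (5|19)=+1; sign (−1)^0·-1^1·+1^2 = -1.
(a,b)_43: α=2, u≡15; β=0, v≡17 (mod 43); (15|43)=+1, (17|43)=+1; sign (−1)^0·+1^0·+1^2 = +1.
(a,b)_3: α=0, u≡2; β=1, v≡1 (mod 3); (2|3)=-1, (1|3)=+1; sign (−1)^0·-1^1·+1^0 = -1.
(a,b)_23: α=2, u≡8; β=1, v≡18 (mod 23); (8|23)=+1, (18|23)=+1; sign (−1)^0·+1^1·+1^2 = +1.
(a,b)_∞: sgn(-1309)=−, sgn(-72105)=−, so -1.
Ram(-1309, -72105) = {2, 3, 19, ∞}; no ℚ_2-point on the conic.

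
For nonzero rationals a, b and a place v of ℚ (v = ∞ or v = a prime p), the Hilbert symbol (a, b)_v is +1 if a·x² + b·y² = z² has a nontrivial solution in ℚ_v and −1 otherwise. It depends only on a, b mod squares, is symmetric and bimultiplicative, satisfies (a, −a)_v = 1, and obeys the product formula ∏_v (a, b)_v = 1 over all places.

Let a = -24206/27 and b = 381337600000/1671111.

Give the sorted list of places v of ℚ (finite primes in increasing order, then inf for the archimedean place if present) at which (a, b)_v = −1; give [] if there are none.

[2, 3, 5, 13]

Mod squares: a ≡ -1482, b ≡ 7410. Check v ∈ {∞, 2, 3, 5, 7, 13, 19, 23}.
v=19: a=19^1·(≡7), b=19^1·(≡10) mod 19; (7|19)=+1, (10|19)=-1; (−1)^{1·1·9}·(+1)^1·(-1)^1 = +1.
v=7: a=7^2·(≡4), b=7^2·(≡4) mod 7; (4|7)=+1, (4|7)=+1; (−1)^{2·2·3}·(+1)^2·(+1)^2 = +1.
v=5: a=5^0·(≡2), b=5^5·(≡2) mod 5; (2|5)=-1, (2|5)=-1; (−1)^{0·5·2}·(-1)^5·(-1)^0 = -1.
v=23: a=23^0·(≡9), b=23^-2·(≡12) mod 23; (9|23)=+1, (12|23)=+1; (−1)^{0·-2·11}·(+1)^-2·(+1)^0 = +1.
v=∞: -1482 < 0 and 7410 > 0  ⇒  (a,b)_∞ = +1.
v=3: a=3^-3·(≡1), b=3^-5·(≡1) mod 3; (1|3)=+1, (1|3)=+1; (−1)^{-3·-5·1}·(+1)^-5·(+1)^-3 = -1.
v=2: v_2(a)=1, v_2(b)=17; units ≡ 3, 1 (mod 8); ε·ε+αω+βω = 1·0+1·0+17·1 ≡ 1  ⇒  (a,b)_2 = -1.
v=13: a=13^1·(≡10), b=13^-1·(≡2) mod 13; (10|13)=+1, (2|13)=-1; (−1)^{1·-1·6}·(+1)^-1·(-1)^1 = -1.
Ram(-1482, 7410) = {2, 3, 5, 13}; no ℚ_2-point on the conic.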